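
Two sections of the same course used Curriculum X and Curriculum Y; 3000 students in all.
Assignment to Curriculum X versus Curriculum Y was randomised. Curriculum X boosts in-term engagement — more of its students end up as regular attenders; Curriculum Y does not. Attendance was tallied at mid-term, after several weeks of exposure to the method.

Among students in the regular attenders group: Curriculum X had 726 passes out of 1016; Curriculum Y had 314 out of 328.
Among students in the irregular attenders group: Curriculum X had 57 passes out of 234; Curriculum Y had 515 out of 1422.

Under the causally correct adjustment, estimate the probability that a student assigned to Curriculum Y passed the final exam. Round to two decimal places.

Mid-term attendance lies on the pathway teaching method → mid-term attendance → outcome, so adjusting for it blocks the indirect effect. For the total causal effect of teaching method, use the unadjusted pooled rates.
So P(outcome | do(Curriculum Y)) is just the pooled rate for Curriculum Y: 829/1750 = 0.474.

0.47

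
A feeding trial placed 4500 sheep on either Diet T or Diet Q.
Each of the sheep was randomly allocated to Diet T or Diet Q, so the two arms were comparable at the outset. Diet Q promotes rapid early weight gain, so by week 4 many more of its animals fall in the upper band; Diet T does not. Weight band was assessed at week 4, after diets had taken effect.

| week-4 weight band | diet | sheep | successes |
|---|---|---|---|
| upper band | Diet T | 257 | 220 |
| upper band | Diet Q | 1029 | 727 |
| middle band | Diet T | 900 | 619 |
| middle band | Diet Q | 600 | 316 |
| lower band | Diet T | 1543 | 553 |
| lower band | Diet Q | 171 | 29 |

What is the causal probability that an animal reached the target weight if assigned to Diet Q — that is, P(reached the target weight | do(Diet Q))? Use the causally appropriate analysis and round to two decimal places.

0.60

The week-4 weight band-specific comparison favours Diet T throughout, but the pooled figures favour Diet Q. The question is whether to condition on week-4 weight band.
Week-4 weight band is downstream of the diet. One should not condition on a consequence of treatment, so the overall rates are the right comparison.
So P(outcome | do(Diet Q)) is just the pooled rate for Diet Q: 1072/1800 = 0.596.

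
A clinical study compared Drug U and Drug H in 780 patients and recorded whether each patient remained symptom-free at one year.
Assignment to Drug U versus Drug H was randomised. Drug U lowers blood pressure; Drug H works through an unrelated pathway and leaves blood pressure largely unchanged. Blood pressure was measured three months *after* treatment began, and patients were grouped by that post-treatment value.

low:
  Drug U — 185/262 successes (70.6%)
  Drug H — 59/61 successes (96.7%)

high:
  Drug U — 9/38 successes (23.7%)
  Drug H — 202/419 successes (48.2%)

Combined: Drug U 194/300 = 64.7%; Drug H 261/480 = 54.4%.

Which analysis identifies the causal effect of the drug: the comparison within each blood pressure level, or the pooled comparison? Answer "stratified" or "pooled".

pooled

The blood pressure-specific comparison favours Drug H throughout, but the pooled figures favour Drug U. The question is whether to condition on blood pressure.
Blood pressure is downstream of the drug. One should not condition on a consequence of treatment, so the overall rates are the right comparison.
Pooled: Drug U 64.7% vs Drug H 54.4%; Drug U is higher overall.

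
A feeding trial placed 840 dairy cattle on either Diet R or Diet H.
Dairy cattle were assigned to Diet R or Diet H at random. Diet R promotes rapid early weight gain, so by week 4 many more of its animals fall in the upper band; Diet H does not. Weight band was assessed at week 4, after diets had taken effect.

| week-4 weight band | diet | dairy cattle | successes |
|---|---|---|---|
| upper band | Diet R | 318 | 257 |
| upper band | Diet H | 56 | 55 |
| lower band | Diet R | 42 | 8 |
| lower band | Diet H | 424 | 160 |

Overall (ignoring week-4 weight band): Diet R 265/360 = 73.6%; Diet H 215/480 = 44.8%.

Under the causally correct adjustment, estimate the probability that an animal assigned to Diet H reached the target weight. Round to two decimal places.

Week-4 weight band here is a post-treatment variable shaped by the diet; conditioning on it would introduce bias rather than remove it. The overall comparison is the causal one.
So P(outcome | do(Diet H)) is just the pooled rate for Diet H: 215/480 = 0.448.

0.45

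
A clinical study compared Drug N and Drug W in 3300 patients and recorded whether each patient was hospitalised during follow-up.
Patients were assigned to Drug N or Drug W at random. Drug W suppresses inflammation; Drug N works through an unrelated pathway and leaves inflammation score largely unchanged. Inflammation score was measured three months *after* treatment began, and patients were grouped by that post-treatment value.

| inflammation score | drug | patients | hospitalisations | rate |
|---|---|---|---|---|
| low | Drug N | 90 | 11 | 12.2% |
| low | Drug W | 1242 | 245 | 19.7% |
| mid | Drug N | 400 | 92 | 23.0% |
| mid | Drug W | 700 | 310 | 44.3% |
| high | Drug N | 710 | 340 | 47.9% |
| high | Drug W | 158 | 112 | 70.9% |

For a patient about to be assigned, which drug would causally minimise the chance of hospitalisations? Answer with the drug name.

Inflammation score here is a post-treatment variable shaped by the drug; conditioning on it would introduce bias rather than remove it. The overall comparison is the causal one.
Pooled: Drug N 36.9% vs Drug W 31.8%; Drug W is lower overall.

Drug W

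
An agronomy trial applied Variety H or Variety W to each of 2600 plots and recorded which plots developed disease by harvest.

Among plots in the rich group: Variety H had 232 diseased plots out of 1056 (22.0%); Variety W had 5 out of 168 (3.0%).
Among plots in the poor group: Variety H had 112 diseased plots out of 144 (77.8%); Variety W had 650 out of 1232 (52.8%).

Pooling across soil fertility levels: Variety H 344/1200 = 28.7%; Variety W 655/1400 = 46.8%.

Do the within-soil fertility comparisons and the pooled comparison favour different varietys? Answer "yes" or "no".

Within each soil fertility level (rich 22.0% vs 3.0%; poor 77.8% vs 52.8%), Variety W has the lower rate every time. Pooled: 28.7% vs 46.8% — Variety H has the lower rate overall. The two comparisons disagree.

yes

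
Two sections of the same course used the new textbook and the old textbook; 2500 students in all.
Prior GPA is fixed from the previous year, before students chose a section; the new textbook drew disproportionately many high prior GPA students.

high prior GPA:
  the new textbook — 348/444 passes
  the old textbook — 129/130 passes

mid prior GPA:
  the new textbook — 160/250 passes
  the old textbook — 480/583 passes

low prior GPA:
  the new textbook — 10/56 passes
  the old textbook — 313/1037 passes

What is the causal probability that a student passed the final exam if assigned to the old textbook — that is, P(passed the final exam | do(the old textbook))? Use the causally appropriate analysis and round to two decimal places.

0.63

Since prior GPA band is a pre-existing factor (not a product of the teaching method) and it affects the outcome on its own, it is a confounder. The stratified rates, not the pooled rate, identify the causal effect.
Standardising the old textbook to the population prior GPA band mix: 0.230·129/130 + 0.333·480/583 + 0.437·313/1037 = 0.634.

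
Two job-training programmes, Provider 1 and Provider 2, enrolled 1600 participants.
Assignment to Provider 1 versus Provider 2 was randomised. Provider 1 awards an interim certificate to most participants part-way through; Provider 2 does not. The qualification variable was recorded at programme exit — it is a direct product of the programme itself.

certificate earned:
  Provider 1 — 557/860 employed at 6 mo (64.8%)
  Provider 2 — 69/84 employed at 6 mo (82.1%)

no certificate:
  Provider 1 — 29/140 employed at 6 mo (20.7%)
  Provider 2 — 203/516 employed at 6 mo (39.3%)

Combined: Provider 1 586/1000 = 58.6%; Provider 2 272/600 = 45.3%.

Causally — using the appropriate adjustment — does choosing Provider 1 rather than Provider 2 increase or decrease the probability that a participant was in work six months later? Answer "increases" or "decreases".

Within every qualification attained during the programme level Provider 2 has the higher rate, yet pooled Provider 1 does — Simpson's reversal.
Qualification attained during the programme here is a post-treatment variable shaped by the programme; conditioning on it would introduce bias rather than remove it. The overall comparison is the causal one.
Pooled: Provider 1 58.6% vs Provider 2 45.3%; Provider 1 is higher overall.

increases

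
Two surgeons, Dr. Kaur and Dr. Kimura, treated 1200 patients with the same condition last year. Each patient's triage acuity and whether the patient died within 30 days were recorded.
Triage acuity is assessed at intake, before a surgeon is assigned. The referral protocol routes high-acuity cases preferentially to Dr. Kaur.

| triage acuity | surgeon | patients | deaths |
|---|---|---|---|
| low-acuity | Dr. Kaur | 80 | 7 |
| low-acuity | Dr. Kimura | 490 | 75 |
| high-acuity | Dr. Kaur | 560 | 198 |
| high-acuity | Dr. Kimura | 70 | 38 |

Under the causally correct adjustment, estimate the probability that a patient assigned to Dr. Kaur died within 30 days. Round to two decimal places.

Dr. Kaur is lower inside every triage acuity stratum but Dr. Kimura is lower in aggregate. Whether to stratify depends on how triage acuity relates to the surgeon.
Triage acuity satisfies the back-door criterion: it is not a descendant of the surgeon, and it blocks the spurious path from surgeon to outcome. Adjusting for it (i.e., using the within-triage acuity rates) gives the causal effect.
Standardising Dr. Kaur to the population triage acuity mix: 0.475·7/80 + 0.525·198/560 = 0.227.

0.23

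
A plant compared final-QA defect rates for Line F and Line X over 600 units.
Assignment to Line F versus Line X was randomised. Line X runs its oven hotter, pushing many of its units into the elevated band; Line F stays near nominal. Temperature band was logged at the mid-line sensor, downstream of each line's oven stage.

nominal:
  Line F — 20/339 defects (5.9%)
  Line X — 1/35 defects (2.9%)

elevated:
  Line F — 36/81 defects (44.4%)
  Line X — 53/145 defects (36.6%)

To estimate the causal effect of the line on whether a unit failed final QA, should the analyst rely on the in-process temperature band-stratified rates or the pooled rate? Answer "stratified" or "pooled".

pooled

The distribution of in-process temperature band is itself part of what the line does — it is an intermediate outcome. Holding it fixed would remove that part of the effect; the total effect is the pooled difference.
Pooled: Line F 13.3% vs Line X 30.0%; Line F is lower overall.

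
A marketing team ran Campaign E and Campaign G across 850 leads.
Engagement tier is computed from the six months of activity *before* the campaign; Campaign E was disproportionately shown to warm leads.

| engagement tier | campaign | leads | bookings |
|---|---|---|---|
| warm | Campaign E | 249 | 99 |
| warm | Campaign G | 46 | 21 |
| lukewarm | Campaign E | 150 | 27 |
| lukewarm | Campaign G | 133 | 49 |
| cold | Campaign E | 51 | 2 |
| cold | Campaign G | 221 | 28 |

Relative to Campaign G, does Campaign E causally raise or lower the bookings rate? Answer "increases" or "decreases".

The stratified and pooled comparisons disagree (Campaign G wins within each engagement tier; Campaign E wins overall), so the answer turns on the causal role of engagement tier.
The imbalance in engagement tier arose from how leads were allocated, not from anything the campaign did; and engagement tier independently affects the outcome. The pooled gap is confounded — condition on engagement tier.
Within each level — warm: 39.8% vs 45.7%; lukewarm: 18.0% vs 36.8%; cold: 3.9% vs 12.7% — Campaign G is higher every time.

decreases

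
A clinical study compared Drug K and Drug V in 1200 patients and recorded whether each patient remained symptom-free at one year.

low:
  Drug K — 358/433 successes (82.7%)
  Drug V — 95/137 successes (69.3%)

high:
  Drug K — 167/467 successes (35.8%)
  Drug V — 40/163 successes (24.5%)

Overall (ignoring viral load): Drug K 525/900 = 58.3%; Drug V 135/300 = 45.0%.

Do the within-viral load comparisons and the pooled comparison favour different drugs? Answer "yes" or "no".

no

Within each viral load level (low 82.7% vs 69.3%; high 35.8% vs 24.5%), Drug K has the higher rate every time. Pooled: 58.3% vs 45.0% — Drug K has the higher rate overall. They agree.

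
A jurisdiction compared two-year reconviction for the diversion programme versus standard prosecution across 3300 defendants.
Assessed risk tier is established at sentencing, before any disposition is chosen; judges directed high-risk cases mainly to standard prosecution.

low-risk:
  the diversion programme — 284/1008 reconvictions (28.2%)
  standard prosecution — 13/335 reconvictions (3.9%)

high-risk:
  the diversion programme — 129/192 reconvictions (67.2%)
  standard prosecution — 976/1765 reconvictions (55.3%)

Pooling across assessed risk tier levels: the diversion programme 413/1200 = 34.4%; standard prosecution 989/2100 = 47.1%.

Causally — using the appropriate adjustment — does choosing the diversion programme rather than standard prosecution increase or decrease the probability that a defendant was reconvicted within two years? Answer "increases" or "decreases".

Assessed risk tier is set before the disposition has any effect — it is not caused by the disposition — and it independently drives the outcome. That makes it a confounder, so the causal comparison is within assessed risk tier levels.
Within each level — low-risk: 28.2% vs 3.9%; high-risk: 67.2% vs 55.3% — standard prosecution is lower every time.

increases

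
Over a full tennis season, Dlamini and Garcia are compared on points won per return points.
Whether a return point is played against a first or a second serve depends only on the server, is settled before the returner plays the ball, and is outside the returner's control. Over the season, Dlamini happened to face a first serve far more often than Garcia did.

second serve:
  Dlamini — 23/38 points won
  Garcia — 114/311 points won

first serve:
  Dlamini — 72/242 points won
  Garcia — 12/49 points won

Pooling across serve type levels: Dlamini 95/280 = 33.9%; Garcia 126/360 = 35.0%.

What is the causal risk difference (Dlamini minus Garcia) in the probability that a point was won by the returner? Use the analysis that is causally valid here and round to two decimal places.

+0.15

The serve type-specific comparison favours Dlamini throughout, but the pooled figures favour Garcia. The question is whether to condition on serve type.
Serve type differs across players for reasons unrelated to any effect of the player itself, and it separately predicts the outcome — a classic confounder. We must compare within serve type levels.
Adjusting over the population distribution of serve type: 0.545·(0.605−0.367) + 0.455·(0.298−0.245) = +0.154.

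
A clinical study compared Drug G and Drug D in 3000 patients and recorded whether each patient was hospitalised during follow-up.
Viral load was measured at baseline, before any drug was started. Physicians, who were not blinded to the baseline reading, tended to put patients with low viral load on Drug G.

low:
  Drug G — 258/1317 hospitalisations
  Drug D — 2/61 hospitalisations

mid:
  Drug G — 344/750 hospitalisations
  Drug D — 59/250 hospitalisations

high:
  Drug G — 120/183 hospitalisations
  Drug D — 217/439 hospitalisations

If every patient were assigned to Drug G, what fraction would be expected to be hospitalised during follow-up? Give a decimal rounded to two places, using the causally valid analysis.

0.38

The viral load-specific comparison favours Drug D throughout, but the pooled figures favour Drug G. The question is whether to condition on viral load.
Nothing the drug does changes viral load; the imbalance is an allocation artefact. With viral load also predicting the outcome, the pooled figure is confounded, and the within-stratum comparison is the causal one.
Standardising Drug G to the population viral load mix: 0.459·258/1317 + 0.333·344/750 + 0.207·120/183 = 0.379.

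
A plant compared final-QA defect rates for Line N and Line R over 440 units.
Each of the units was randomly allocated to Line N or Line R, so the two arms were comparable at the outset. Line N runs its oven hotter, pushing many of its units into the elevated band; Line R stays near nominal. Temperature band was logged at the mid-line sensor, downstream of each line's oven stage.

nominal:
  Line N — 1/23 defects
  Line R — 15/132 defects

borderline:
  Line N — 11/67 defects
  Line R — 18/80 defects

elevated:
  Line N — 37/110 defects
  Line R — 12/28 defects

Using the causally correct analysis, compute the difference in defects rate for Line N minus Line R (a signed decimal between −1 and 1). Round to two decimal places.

+0.06

In-process temperature band here is a post-treatment variable shaped by the line; conditioning on it would introduce bias rather than remove it. The overall comparison is the causal one.
The causal difference is the pooled difference: 0.245 − 0.188 = +0.058.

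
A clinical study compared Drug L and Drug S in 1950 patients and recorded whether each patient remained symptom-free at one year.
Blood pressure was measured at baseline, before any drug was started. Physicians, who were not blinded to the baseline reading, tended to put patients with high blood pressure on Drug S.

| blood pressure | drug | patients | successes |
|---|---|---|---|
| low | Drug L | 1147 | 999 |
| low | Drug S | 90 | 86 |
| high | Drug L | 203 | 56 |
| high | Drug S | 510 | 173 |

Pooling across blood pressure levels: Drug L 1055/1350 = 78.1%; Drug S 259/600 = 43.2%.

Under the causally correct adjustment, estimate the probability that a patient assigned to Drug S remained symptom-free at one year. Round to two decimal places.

The imbalance in blood pressure arose from how patients were allocated, not from anything the drug did; and blood pressure independently affects the outcome. The pooled gap is confounded — condition on blood pressure.
Standardising Drug S to the population blood pressure mix: 0.634·86/90 + 0.366·173/510 = 0.730.

0.73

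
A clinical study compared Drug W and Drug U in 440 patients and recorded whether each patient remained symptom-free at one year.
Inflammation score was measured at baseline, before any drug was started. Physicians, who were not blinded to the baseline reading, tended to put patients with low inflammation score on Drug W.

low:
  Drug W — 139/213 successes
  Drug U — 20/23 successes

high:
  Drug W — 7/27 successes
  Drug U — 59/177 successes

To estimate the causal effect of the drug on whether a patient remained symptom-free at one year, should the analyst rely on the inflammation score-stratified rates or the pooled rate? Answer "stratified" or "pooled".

stratified

Within every inflammation score level Drug U has the higher rate, yet pooled Drug W does — Simpson's reversal.
Since inflammation score is a pre-existing factor (not a product of the drug) and it affects the outcome on its own, it is a confounder. The stratified rates, not the pooled rate, identify the causal effect.
Within each level — low: 65.3% vs 87.0%; high: 25.9% vs 33.3% — Drug U is higher every time.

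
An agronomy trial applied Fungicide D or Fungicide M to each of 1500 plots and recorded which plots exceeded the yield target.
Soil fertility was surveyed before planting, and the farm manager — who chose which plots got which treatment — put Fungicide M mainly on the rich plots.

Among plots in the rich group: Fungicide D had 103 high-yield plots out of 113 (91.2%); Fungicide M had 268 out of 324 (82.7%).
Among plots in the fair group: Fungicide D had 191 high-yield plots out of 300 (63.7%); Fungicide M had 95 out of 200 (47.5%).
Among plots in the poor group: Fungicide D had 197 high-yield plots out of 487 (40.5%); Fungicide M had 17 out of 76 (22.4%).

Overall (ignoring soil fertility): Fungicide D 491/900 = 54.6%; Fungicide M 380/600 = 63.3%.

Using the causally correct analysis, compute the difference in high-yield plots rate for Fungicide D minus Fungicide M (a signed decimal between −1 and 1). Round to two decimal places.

+0.15

Since soil fertility is a pre-existing factor (not a product of the fungicide) and it affects the outcome on its own, it is a confounder. The stratified rates, not the pooled rate, identify the causal effect.
Adjusting over the population distribution of soil fertility: 0.291·(0.912−0.827) + 0.333·(0.637−0.475) + 0.375·(0.405−0.224) = +0.146.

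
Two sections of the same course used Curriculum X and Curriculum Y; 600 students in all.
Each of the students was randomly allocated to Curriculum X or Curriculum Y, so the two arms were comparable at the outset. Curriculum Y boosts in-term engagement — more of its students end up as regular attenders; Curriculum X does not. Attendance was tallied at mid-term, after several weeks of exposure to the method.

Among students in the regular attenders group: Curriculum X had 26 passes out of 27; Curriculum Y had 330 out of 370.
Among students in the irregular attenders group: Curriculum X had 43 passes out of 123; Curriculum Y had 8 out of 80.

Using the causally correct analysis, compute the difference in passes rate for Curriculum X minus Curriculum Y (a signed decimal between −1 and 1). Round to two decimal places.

The stratified and pooled comparisons disagree (Curriculum X wins within each mid-term attendance; Curriculum Y wins overall), so the answer turns on the causal role of mid-term attendance.
The distribution of mid-term attendance is itself part of what the teaching method does — it is an intermediate outcome. Holding it fixed would remove that part of the effect; the total effect is the pooled difference.
The causal difference is the pooled difference: 0.460 − 0.751 = -0.291.

-0.29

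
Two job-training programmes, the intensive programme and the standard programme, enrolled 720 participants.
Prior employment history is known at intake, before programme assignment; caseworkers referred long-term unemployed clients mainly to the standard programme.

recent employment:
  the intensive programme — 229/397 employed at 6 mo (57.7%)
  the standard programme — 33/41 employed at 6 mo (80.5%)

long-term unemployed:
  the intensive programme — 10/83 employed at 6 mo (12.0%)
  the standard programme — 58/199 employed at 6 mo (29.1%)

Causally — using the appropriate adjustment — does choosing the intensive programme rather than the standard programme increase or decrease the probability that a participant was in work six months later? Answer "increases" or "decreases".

decreases

Within every prior employment history level the standard programme has the higher rate, yet pooled the intensive programme does — Simpson's reversal.
Since prior employment history is a pre-existing factor (not a product of the programme) and it affects the outcome on its own, it is a confounder. The stratified rates, not the pooled rate, identify the causal effect.
Within each level — recent employment: 57.7% vs 80.5%; long-term unemployed: 12.0% vs 29.1% — the standard programme is higher every time.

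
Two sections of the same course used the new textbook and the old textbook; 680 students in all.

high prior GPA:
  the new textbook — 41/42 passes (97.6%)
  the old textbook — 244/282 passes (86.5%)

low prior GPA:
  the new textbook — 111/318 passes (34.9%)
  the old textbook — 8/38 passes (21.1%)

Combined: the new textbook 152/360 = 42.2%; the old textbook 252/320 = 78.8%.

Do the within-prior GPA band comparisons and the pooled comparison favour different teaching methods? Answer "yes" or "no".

Within each prior GPA band level (high prior GPA 97.6% vs 86.5%; low prior GPA 34.9% vs 21.1%), the new textbook has the higher rate every time. Pooled: 42.2% vs 78.8% — the old textbook has the higher rate overall. The two comparisons disagree.

yes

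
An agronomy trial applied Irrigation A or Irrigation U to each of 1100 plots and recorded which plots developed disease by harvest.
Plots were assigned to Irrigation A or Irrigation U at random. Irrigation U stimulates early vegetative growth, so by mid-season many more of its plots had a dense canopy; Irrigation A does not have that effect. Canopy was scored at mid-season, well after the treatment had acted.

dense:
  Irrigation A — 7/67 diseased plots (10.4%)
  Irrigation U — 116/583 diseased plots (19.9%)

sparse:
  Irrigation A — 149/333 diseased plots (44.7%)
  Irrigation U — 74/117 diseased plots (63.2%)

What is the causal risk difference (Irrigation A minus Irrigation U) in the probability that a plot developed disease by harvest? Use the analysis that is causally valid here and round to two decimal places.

The stratified and pooled comparisons disagree (Irrigation A wins within each mid-season canopy; Irrigation U wins overall), so the answer turns on the causal role of mid-season canopy.
The distribution of mid-season canopy is itself part of what the irrigation does — it is an intermediate outcome. Holding it fixed would remove that part of the effect; the total effect is the pooled difference.
The causal difference is the pooled difference: 0.390 − 0.271 = +0.119.

+0.12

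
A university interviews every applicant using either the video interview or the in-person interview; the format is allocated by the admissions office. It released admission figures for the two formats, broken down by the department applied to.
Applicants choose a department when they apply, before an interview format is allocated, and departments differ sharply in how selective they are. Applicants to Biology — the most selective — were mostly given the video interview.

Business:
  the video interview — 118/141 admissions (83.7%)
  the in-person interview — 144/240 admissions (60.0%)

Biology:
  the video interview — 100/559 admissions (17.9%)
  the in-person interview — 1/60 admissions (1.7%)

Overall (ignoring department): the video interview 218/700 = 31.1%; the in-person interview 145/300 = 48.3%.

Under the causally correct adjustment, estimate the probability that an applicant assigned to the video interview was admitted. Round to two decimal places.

0.43

The stratified and pooled comparisons disagree (the video interview wins within each department; the in-person interview wins overall), so the answer turns on the causal role of department.
The imbalance in department arose from how applicants were allocated, not from anything the interview format did; and department independently affects the outcome. The pooled gap is confounded — condition on department.
Standardising the video interview to the population department mix: 0.381·118/141 + 0.619·100/559 = 0.430.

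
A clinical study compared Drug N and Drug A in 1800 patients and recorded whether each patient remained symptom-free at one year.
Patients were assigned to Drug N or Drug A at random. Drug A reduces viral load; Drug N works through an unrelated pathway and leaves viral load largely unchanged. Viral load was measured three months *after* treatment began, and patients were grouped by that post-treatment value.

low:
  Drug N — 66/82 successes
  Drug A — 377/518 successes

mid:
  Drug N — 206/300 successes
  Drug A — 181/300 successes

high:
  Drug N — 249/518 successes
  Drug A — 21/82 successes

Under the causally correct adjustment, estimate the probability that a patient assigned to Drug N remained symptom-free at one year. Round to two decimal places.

Viral load lies on the pathway drug → viral load → outcome, so adjusting for it blocks the indirect effect. For the total causal effect of drug, use the unadjusted pooled rates.
So P(outcome | do(Drug N)) is just the pooled rate for Drug N: 521/900 = 0.579.

0.58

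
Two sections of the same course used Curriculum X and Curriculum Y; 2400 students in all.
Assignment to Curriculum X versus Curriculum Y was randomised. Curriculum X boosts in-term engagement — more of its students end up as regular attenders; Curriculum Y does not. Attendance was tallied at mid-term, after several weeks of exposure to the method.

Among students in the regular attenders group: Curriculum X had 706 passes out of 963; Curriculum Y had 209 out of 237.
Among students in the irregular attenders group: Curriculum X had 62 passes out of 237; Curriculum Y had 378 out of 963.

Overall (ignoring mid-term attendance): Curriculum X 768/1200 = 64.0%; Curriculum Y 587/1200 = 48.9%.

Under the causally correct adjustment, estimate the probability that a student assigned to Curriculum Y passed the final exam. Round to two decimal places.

The mid-term attendance-specific comparison favours Curriculum Y throughout, but the pooled figures favour Curriculum X. The question is whether to condition on mid-term attendance.
Because the teaching method influences mid-term attendance, mid-term attendance is a post-treatment mediator, not a confounder. Stratifying on it would bias the estimate; the causal effect is the crude pooled difference.
So P(outcome | do(Curriculum Y)) is just the pooled rate for Curriculum Y: 587/1200 = 0.489.

0.49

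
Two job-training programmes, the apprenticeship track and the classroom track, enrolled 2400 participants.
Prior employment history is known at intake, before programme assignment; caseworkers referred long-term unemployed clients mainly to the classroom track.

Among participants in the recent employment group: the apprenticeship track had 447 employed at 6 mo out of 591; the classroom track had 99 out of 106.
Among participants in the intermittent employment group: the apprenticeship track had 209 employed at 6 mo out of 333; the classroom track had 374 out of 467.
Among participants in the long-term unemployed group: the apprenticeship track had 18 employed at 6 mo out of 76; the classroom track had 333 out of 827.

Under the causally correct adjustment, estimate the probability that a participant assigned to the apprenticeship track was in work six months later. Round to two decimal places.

0.52

Here prior employment history is a common cause — it drives both which programme a case falls under and the outcome. The crude comparison mixes populations; the stratum-specific rates are the causally relevant ones.
Standardising the apprenticeship track to the population prior employment history mix: 0.290·447/591 + 0.333·209/333 + 0.376·18/76 = 0.518.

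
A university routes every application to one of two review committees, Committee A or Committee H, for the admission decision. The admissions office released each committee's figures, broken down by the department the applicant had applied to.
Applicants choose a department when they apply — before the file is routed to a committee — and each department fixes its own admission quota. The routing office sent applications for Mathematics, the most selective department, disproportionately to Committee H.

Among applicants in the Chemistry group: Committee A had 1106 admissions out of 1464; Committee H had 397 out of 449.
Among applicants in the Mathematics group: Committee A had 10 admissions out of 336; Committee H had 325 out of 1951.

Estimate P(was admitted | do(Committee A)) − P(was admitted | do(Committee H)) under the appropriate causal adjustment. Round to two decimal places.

The imbalance in department arose from how applicants were allocated, not from anything the review committee did; and department independently affects the outcome. The pooled gap is confounded — condition on department.
Adjusting over the population distribution of department: 0.455·(0.755−0.884) + 0.545·(0.030−0.167) = -0.133.

-0.13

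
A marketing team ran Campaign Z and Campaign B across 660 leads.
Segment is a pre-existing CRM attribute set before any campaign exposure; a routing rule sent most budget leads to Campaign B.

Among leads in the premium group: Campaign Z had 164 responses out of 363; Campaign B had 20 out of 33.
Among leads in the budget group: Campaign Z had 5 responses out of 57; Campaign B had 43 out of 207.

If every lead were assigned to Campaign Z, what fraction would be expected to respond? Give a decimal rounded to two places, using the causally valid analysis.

Within every customer segment level Campaign B has the higher rate, yet pooled Campaign Z does — Simpson's reversal.
Customer segment differs across campaigns for reasons unrelated to any effect of the campaign itself, and it separately predicts the outcome — a classic confounder. We must compare within customer segment levels.
Standardising Campaign Z to the population customer segment mix: 0.600·164/363 + 0.400·5/57 = 0.306.

0.31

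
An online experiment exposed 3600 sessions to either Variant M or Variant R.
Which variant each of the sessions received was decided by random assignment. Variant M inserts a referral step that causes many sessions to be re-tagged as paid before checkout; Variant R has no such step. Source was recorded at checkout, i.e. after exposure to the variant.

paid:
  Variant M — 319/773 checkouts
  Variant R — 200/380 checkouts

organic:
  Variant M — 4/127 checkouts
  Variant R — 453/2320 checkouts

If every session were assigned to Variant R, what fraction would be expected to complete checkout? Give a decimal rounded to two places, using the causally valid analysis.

0.24

The traffic source-specific comparison favours Variant R throughout, but the pooled figures favour Variant M. The question is whether to condition on traffic source.
Traffic source lies on the pathway variant → traffic source → outcome, so adjusting for it blocks the indirect effect. For the total causal effect of variant, use the unadjusted pooled rates.
So P(outcome | do(Variant R)) is just the pooled rate for Variant R: 653/2700 = 0.242.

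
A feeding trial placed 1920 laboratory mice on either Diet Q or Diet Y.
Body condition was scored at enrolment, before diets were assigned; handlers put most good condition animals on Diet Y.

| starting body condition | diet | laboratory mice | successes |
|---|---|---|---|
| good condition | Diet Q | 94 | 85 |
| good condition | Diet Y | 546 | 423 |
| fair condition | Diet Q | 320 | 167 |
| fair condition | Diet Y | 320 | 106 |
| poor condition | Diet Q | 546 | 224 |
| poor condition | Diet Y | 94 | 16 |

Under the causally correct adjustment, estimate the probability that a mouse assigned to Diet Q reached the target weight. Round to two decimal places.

0.61

Since starting body condition is a pre-existing factor (not a product of the diet) and it affects the outcome on its own, it is a confounder. The stratified rates, not the pooled rate, identify the causal effect.
Standardising Diet Q to the population starting body condition mix: 0.333·85/94 + 0.333·167/320 + 0.333·224/546 = 0.612.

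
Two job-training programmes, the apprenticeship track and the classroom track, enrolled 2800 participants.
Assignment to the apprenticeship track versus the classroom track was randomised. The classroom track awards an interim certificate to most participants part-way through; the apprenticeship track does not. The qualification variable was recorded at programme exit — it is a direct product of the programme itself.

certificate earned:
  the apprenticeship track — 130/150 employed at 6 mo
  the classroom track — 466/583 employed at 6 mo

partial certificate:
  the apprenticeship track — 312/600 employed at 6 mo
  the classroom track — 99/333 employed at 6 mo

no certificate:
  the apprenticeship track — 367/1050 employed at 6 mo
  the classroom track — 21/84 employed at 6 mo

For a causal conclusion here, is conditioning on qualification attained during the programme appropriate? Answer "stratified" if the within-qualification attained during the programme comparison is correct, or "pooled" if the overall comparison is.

The stratified and pooled comparisons disagree (the apprenticeship track wins within each qualification attained during the programme; the classroom track wins overall), so the answer turns on the causal role of qualification attained during the programme.
Qualification attained during the programme is downstream of the programme. One should not condition on a consequence of treatment, so the overall rates are the right comparison.
Pooled: the apprenticeship track 44.9% vs the classroom track 58.6%; the classroom track is higher overall.

pooled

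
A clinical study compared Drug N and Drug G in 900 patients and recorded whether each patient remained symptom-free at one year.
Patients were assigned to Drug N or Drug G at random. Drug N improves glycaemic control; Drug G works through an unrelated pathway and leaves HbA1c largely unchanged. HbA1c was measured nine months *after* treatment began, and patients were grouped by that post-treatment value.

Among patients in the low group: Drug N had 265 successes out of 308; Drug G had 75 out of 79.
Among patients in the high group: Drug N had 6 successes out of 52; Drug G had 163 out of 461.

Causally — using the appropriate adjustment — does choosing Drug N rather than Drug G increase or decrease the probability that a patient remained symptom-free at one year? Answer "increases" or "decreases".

Stratifying would compare drugs among patients the drugs themselves sorted into HbA1c groups — a form of selection on an intermediate. The unconditioned pooled rates give the total causal effect.
Pooled: Drug N 75.3% vs Drug G 44.1%; Drug N is higher overall.

increases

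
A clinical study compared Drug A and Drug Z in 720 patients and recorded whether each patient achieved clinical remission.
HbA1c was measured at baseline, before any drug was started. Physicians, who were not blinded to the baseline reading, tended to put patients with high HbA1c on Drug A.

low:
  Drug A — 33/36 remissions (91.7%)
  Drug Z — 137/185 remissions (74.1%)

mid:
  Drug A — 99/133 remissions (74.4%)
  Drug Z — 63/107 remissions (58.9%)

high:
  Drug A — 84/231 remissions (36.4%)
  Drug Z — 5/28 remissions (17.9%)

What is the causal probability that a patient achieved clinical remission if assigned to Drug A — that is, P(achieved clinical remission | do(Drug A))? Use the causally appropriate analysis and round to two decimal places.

0.66

Here HbA1c is a common cause — it drives both which drug a case falls under and the outcome. The crude comparison mixes populations; the stratum-specific rates are the causally relevant ones.
Standardising Drug A to the population HbA1c mix: 0.307·33/36 + 0.333·99/133 + 0.360·84/231 = 0.660.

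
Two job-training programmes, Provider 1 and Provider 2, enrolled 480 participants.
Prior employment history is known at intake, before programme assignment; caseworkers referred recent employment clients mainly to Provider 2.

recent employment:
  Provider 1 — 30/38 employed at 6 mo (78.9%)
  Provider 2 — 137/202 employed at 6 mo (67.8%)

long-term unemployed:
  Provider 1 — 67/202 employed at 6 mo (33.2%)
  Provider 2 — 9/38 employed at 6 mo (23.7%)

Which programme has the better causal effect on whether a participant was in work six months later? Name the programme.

Provider 1

The imbalance in prior employment history arose from how participants were allocated, not from anything the programme did; and prior employment history independently affects the outcome. The pooled gap is confounded — condition on prior employment history.
Within each level — recent employment: 78.9% vs 67.8%; long-term unemployed: 33.2% vs 23.7% — Provider 1 is higher every time.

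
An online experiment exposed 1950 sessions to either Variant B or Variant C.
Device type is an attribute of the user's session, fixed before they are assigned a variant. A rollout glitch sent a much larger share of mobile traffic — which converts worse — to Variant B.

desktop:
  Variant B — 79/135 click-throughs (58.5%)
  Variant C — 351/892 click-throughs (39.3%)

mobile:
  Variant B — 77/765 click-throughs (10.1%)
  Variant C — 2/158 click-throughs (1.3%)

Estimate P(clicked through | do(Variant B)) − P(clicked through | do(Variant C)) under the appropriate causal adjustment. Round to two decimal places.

+0.14

The stratified and pooled comparisons disagree (Variant B wins within each device type; Variant C wins overall), so the answer turns on the causal role of device type.
Device type differs across variants for reasons unrelated to any effect of the variant itself, and it separately predicts the outcome — a classic confounder. We must compare within device type levels.
Adjusting over the population distribution of device type: 0.527·(0.585−0.393) + 0.473·(0.101−0.013) = +0.143.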